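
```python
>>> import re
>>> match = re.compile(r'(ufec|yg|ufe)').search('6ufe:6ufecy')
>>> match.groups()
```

`search` walks the string left to right and returns the first match it finds.
The match spans [1:4] → 'ufe'.
Captured: group 1 = 'ufe'.

('ufe',)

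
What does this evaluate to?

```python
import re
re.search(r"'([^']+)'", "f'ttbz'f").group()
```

`search` walks the string left to right and returns the first match it finds.
The match spans [1:7] → "'ttbz'".
Captured: group 1 = 'ttbz'.

"'ttbz'"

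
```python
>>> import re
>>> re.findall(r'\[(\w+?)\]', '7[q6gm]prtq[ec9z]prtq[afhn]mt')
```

Matches: at [1:7] match '[q6gm]', group 1 = 'q6gm'; at [11:17] match '[ec9z]', group 1 = 'ec9z'; at [21:27] match '[afhn]', group 1 = 'afhn'.
`findall` collects group 1 from each match (3 total).

['q6gm', 'ec9z', 'afhn']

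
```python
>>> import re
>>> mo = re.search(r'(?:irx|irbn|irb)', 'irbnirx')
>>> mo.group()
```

'irbn'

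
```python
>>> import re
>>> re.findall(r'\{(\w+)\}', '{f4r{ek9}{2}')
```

['ek9', '2']

Scanning left to right: at [4:9] match '{ek9}', group 1 = 'ek9'; at [9:12] match '{2}', group 1 = '2'.
`findall` collects group 1 from each match (2 total).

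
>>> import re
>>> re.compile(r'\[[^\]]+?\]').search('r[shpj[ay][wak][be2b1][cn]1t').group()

`search` walks the string left to right and returns the first match it finds.
The match spans [1:10] → '[shpj[ay]'.

'[shpj[ay]'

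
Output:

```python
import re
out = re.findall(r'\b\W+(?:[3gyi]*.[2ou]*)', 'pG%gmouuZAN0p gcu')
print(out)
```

With no groups in the pattern, `findall` gives back each whole match — 2 here.

['%gmouu', ' gcu']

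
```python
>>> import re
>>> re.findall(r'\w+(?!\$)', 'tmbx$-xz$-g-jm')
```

A negative assertion filters positions out without eating any characters.
Scanning left to right: at [0:3] → 'tmb'; at [6:7] → 'x'; at [10:11] → 'g'; at [12:14] → 'jm'.
Since nothing is captured, `findall` lists the 4 matched substrings directly.

['tmb', 'x', 'g', 'jm']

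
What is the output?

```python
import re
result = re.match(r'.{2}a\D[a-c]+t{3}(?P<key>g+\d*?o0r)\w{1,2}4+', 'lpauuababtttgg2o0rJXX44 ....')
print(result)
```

The pattern matches exactly 2 of any character, then a literal 'a'; then a non-digit, then one or more of a character in [a-c], then exactly 3 of a literal 't'; then one or more of a literal 'g', then zero or more of a digit (lazy), then the literal 'o0r' (captured as 'key'); then 1 to 2 of a word character, then one or more of the literal '4'.
With `match`, the pattern is implicitly anchored at the beginning.
Here the pattern fails at index 0, so the call returns None.

None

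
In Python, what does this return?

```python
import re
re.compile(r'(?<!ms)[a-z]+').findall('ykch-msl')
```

['ykch', 'msl']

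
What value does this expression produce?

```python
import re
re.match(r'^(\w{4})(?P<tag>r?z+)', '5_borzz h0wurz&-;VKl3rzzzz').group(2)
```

'rzz'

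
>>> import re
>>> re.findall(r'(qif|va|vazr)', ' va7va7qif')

With a single group, `findall` returns only what that group captured — 3 items.

['va', 'va', 'qif']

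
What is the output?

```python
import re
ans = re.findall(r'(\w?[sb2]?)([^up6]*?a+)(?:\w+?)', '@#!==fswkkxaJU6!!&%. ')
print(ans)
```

[('', '@#!==fswkkxa')]

The pattern matches optionally a word character, then optionally one of [sb2] (captured); then zero or more of any character except [up6] (lazy), then one or more of a literal 'a' (captured); then one or more of a word character (lazy) (non-capturing group).
Walking the string: at [0:13] match '@#!==fswkkxaJ', groups = ('', '@#!==fswkkxa').
`findall` packs the 2 group values into a tuple for every match.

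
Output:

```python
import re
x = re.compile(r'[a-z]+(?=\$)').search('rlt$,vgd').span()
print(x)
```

The lookaround is zero-width — it requires the adjacent text to match without consuming it, so the asserted text isn't part of the match.
`re.search` tries every starting position until one works.
The match spans [0:3] → 'rlt'.

(0, 3)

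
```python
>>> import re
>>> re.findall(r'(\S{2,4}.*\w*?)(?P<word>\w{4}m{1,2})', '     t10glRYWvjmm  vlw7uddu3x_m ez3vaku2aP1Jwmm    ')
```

[('t10glRYWvjmm  vlw7uddu3x_m ez3vaku2aP', '1Jwmm')]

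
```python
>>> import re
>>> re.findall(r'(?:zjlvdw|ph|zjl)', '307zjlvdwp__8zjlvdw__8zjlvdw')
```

Alternation isn't longest-match — the leftmost alternative that fits at this position is chosen.
Matches: at [3:9] → 'zjlvdw'; at [13:19] → 'zjlvdw'; at [22:28] → 'zjlvdw'.
Since nothing is captured, `findall` lists the 3 matched substrings directly.

['zjlvdw', 'zjlvdw', 'zjlvdw']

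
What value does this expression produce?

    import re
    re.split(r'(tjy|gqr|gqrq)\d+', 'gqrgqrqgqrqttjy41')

['gqrgqrqgqrqt', 'tjy', '']

Matches to split on: at [12:17] → 'tjy41'.
The group in the pattern means `split` returns the separators' captures alongside the pieces.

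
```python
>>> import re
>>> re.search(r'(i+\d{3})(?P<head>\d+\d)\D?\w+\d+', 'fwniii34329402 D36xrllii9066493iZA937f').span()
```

This matches one or more of the literal 'i', then exactly 3 of a digit (captured); then one or more of a digit, then a digit (captured as 'head'); then optionally a non-digit, then one or more of a word character, then one or more of a digit.
`re.search` tries every starting position until one works.
The match spans [3:37] → 'iii34329402 D36xrllii9066493iZA937'.
Captured: group 1 = 'iii343', group 2 = '29402'.

(3, 37)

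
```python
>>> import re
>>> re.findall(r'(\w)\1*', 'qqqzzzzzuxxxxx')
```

['q', 'z', 'u', 'x']

A backreference is literal: `\1` must see the identical characters the first group matched.
With a single group, `findall` returns only what that group captured — 4 items.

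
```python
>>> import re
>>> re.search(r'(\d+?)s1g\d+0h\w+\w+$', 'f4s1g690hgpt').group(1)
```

'4'

The match spans [1:12] → '4s1g690hgpt'.
Captured: group 1 = '4'.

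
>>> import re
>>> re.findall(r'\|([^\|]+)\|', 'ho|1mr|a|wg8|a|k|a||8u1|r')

['1mr', 'wg8', 'k', '8u1']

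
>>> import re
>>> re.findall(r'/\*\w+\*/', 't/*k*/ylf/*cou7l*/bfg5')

['/*k*/', '/*cou7l*/']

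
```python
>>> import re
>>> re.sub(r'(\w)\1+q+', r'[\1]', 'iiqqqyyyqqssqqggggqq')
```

`\1` is not a pattern — it's the concrete string captured by group 1, re-applied verbatim.
`\1` in the replacement pulls in group 1's text for each match.

'[i][y][s][g]'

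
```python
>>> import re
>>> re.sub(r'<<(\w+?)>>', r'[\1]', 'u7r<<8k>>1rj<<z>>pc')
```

'u7r[8k]1rj[z]pc'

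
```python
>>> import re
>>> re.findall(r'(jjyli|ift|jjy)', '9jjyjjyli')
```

['jjy', 'jjyli']

`|` is ordered: at each position the engine commits to the first alternative that works.
Matches: at [1:4] match 'jjy', group 1 = 'jjy'; at [4:9] match 'jjyli', group 1 = 'jjyli'.
One capturing group, so `findall` returns just the captured substring from each match — 2 in all.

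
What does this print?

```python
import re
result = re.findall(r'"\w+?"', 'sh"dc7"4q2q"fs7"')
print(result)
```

['"dc7"', '"fs7"']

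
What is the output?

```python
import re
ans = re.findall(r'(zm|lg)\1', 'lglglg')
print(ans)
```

The backreference `\1` re-matches whatever the first group consumed, character for character.
Because there's exactly one group, `findall` drops the full match and keeps group 1 from the one hit.

['lg']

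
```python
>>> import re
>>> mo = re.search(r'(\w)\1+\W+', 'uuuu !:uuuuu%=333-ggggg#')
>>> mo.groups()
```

The match spans [0:7] → 'uuuu !:'.
Captured: group 1 = 'u'.

('u',)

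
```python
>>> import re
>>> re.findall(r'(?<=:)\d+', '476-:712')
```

The `(?=…)`/`(?<=…)` assertion just peeks at neighbouring text; it doesn't advance the match position.
With no groups in the pattern, `findall` gives back each whole match — 1 here.

['712']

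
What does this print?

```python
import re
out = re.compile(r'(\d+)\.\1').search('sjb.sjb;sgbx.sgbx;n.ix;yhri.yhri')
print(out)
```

None

`\1` has to match the exact text group 1 already captured.
`re.search` tries every starting position until one works.
Here nothing in the string fits, so the call returns None.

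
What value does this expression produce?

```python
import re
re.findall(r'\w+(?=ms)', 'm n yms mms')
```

['y', 'm']

The lookaround is zero-width — it requires the adjacent text to match without consuming it, so the asserted text isn't part of the match.
Matches: at [4:5] → 'y'; at [8:9] → 'm'.
Since nothing is captured, `findall` lists the 2 matched substrings directly.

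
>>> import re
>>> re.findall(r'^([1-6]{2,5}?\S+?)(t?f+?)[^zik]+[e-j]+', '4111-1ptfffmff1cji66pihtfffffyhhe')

[('4111-1p', 'tf')]

This matches anchored at the start of the string; then 2 to 5 of a character in [1-6] (lazy), then one or more of a non-whitespace character (lazy) (captured); then optionally a literal 't', then one or more of the literal 'f' (lazy) (captured); then one or more of any character except [zik]; then one or more of a character in [e-j].
A `+?`/`*?`/`{m,n}?` starts at its minimum and grows only as far as needed for what follows to match.
Scanning left to right: at [0:18] match '4111-1ptfffmff1cji', groups = ('4111-1p', 'tf').
2 groups means the one result is a tuple of 2 captured strings — 1 here.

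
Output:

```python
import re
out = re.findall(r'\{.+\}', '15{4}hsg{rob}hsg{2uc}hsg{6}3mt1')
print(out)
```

Since nothing is captured, `findall` lists the 1 matched substring directly.

['{4}hsg{rob}hsg{2uc}hsg{6}']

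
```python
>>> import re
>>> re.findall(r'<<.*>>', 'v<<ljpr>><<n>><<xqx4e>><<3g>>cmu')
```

['<<ljpr>><<n>><<xqx4e>><<3g>>']

No capturing groups, so `findall` returns the 1 full match string.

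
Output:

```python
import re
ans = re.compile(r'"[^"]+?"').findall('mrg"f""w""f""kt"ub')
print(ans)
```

['"f"', '"w"', '"f"', '"kt"']

Matches: at [3:6] → '"f"'; at [6:9] → '"w"'; at [9:12] → '"f"'; at [12:16] → '"kt"'.
Since nothing is captured, `findall` lists the 4 matched substrings directly.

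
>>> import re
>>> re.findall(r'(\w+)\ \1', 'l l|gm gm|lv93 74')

['l', 'gm']

`\1` is not a pattern — it's the concrete string captured by group 1, re-applied verbatim.
Because there's exactly one group, `findall` drops the full match and keeps group 1 from each hit.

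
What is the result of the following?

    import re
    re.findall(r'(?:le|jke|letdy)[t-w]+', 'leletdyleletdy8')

['let', 'let']

Walking the string: at [2:5] → 'let'; at [9:12] → 'let'.
With no groups in the pattern, `findall` gives back each whole match — 2 here.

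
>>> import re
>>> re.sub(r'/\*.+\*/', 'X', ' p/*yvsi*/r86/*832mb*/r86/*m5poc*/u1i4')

' pXu1i4'

Matches: at [2:34] → '/*yvsi*/r86/*832mb*/r86/*m5poc*/'.
`sub` substitutes 'X' at each match site.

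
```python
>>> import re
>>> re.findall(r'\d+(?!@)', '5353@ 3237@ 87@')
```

['535', '323', '8']

The negative lookahead/lookbehind blocks any match where the forbidden context is present.
Matches: at [0:3] → '535'; at [6:9] → '323'; at [12:13] → '8'.
With no groups in the pattern, `findall` gives back each whole match — 3 here.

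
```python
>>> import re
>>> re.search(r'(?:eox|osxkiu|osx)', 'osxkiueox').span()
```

Alternation tries branches left to right and keeps the first one that lets the overall match succeed at that position.
The match spans [0:6] → 'osxkiu'.

(0, 6)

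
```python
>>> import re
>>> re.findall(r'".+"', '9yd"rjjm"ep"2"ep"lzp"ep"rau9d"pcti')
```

['"rjjm"ep"2"ep"lzp"ep"rau9d"']

Matches: at [3:30] → '"rjjm"ep"2"ep"lzp"ep"rau9d"'.
No capturing groups, so `findall` returns the 1 full match string.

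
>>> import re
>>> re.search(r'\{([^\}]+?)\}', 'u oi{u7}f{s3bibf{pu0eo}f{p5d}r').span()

(4, 8)

`re.search` scans for the first position where the pattern succeeds.
The match spans [4:8] → '{u7}'.
Captured: group 1 = 'u7'.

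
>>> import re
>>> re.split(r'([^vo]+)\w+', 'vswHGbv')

The pattern matches one or more of any character except [vo] (captured); then one or more of a word character.
Matches to split on: at [1:7] → 'swHGbv'.
Because the pattern has a capturing group, `split` also inserts each captured text between the pieces.

['v', 'swHGb', '']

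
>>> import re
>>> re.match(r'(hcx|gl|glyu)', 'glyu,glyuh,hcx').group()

Branches in `(...|...)` are attempted left-to-right; the first branch that allows the whole pattern to succeed is taken.
`re.match` won't scan ahead — the pattern has to work from the very first character.
The match spans [0:2] → 'gl'.
Captured: group 1 = 'gl'.

'gl'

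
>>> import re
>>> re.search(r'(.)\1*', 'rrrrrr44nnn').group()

'rrrrrr'

`\1` is not a pattern — it's the concrete string captured by group 1, re-applied verbatim.
`re.search` scans for the first position where the pattern succeeds.
The match spans [0:6] → 'rrrrrr'.
Captured: group 1 = 'r'.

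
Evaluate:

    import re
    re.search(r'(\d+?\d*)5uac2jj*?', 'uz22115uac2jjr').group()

'22115uac2j'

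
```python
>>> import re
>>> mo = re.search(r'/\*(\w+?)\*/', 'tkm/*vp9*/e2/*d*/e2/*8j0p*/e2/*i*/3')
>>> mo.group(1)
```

'vp9'

Unlike `match`, `search` isn't anchored — it looks for the pattern anywhere in the string.
The match spans [3:10] → '/*vp9*/'.
Captured: group 1 = 'vp9'.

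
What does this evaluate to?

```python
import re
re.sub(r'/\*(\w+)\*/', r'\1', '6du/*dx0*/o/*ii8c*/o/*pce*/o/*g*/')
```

'6dudx0oii8copceog'

The replacement refers to a captured group, so each match is rewritten using its own captured text.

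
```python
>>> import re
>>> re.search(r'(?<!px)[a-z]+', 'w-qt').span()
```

(0, 1)

The negative lookahead/lookbehind blocks any match where the forbidden context is present.
Unlike `match`, `search` isn't anchored — it looks for the pattern anywhere in the string.
The match spans [0:1] → 'w'.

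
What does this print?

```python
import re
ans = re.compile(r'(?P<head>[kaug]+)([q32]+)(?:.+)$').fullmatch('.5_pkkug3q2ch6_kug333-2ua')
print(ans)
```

`re.fullmatch` requires the pattern to consume the entire string.
Here the string isn't matched end-to-end, so the call returns None.

None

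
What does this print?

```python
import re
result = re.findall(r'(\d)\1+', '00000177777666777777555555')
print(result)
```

['0', '7', '6', '7', '5']

The backreference `\1` re-matches whatever the first group consumed, character for character.
`findall` collects group 1 from each match (5 total).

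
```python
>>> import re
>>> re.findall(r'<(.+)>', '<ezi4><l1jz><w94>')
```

['ezi4><l1jz><w94']

Matches: at [0:17] match '<ezi4><l1jz><w94>', group 1 = 'ezi4><l1jz><w94'.
One capturing group, so `findall` returns just the captured substring from the one match — 1 in all.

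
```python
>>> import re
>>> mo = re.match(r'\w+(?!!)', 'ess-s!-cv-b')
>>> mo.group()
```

The negative lookaround is zero-width — it rules out positions where the adjacent text would match, without consuming anything.
With `match`, the pattern is implicitly anchored at the beginning.
The match spans [0:3] → 'ess'.

'ess'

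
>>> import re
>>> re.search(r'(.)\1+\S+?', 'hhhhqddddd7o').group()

'hhhhq'

`\1` has to match the exact text group 1 already captured.
`re.search` tries every starting position until one works.
The match spans [0:5] → 'hhhhq'.
Captured: group 1 = 'h'.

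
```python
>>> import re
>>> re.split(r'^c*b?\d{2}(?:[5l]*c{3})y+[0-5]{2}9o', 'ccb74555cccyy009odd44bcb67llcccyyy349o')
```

['', 'dd44bcb67llcccyyy349o']

Pattern: anchored at the start of the string; then zero or more of a literal 'c', then optionally the literal 'b', then exactly 2 of a digit; then zero or more of one of [5l], then exactly 3 of the literal 'c' (non-capturing group); then one or more of the literal 'y', then exactly 2 of a character in [0-5], then the literal '9o'.
`split` removes every match and returns the 2 fragments in between.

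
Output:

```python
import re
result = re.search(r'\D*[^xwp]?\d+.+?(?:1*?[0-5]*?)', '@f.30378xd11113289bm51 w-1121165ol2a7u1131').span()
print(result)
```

(0, 9)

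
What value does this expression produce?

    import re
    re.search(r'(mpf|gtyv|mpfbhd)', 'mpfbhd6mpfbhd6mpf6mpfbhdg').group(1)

'mpf'

`|` is ordered: at each position the engine commits to the first alternative that works.
Unlike `match`, `search` isn't anchored — it looks for the pattern anywhere in the string.
The match spans [0:3] → 'mpf'.
Captured: group 1 = 'mpf'.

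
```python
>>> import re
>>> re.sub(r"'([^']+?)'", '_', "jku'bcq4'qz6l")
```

'jku_qz6l'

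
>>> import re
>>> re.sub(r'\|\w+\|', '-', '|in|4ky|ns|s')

Matches: at [0:4] → '|in|'; at [7:11] → '|ns|'.
Every occurrence is swapped for '-'.

'-4ky-s'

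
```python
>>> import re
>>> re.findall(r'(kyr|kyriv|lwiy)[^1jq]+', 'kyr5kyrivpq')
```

One capturing group, so `findall` returns just the captured substring from the one match — 1 in all.

['kyr']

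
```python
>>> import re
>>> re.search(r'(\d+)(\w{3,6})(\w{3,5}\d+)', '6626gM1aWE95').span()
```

(0, 12)

The match spans [0:12] → '6626gM1aWE95'.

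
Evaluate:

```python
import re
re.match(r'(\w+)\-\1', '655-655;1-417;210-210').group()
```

'655-655'

`match` is anchored at position 0; if the pattern doesn't fit there, it returns None.
The match spans [0:7] → '655-655'.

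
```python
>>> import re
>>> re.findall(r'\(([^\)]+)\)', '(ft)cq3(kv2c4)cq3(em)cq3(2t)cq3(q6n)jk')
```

One capturing group, so `findall` returns just the captured substring from each match — 5 in all.

['ft', 'kv2c4', 'em', '2t', 'q6n']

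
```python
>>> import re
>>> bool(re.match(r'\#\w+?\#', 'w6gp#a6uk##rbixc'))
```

`match` is anchored at position 0; if the pattern doesn't fit there, it returns None.
Here position 0 doesn't satisfy it, so the call returns None, and `bool(None)` is False.

False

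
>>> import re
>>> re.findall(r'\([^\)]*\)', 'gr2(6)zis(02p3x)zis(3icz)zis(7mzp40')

['(6)', '(02p3x)', '(3icz)']

Matches: at [3:6] → '(6)'; at [9:16] → '(02p3x)'; at [19:25] → '(3icz)'.
`findall` yields the raw match text (3 of them) because the pattern has no groups.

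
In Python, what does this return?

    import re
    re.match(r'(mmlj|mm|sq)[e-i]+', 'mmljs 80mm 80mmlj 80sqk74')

None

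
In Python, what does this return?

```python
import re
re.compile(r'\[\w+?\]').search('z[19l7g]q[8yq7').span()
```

(1, 8)

The match spans [1:8] → '[19l7g]'.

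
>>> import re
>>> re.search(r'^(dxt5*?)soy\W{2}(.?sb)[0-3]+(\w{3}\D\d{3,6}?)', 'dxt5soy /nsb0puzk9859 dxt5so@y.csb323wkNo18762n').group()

With the lazy modifier that quantifier settles for the fewest repetitions that let the rest of the pattern succeed (the atoms after it are unaffected and can still be greedy).
The match spans [0:20] → 'dxt5soy /nsb0puzk985'.

'dxt5soy /nsb0puzk985'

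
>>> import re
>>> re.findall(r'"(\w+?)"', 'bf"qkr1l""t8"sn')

['qkr1l', 't8']

Walking the string: at [2:9] match '"qkr1l"', group 1 = 'qkr1l'; at [9:13] match '"t8"', group 1 = 't8'.
With a single group, `findall` returns only what that group captured — 2 items.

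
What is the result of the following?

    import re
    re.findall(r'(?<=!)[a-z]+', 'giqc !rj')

Because the assertion is zero-width, the text it checks is not consumed and won't appear in the result.
Scanning left to right: at [6:8] → 'rj'.
With no groups in the pattern, `findall` gives back each whole match — 1 here.

['rj']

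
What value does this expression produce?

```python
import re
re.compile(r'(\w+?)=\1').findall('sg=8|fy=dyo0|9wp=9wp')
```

['9wp']

A backreference is literal: `\1` must see the identical characters the first group matched.
Because there's exactly one group, `findall` drops the full match and keeps group 1 from the one hit.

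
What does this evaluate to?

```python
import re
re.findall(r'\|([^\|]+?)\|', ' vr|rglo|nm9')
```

Walking the string: at [3:9] match '|rglo|', group 1 = 'rglo'.
One capturing group, so `findall` returns just the captured substring from the one match — 1 in all.

['rglo']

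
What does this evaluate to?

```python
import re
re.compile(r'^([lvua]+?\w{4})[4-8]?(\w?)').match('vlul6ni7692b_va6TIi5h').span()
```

The pattern matches anchored at the start of the string; then one or more of one of [lvua] (lazy), then exactly 4 of a word character (captured); then optionally a character in [4-8]; then optionally a word character (captured).
The `?` after the quantifier makes it lazy — it takes as little as possible before letting the rest of the pattern try.
`match` is anchored at position 0; if the pattern doesn't fit there, it returns None.
The match spans [0:6] → 'vlul6n'.
Captured: group 1 = 'vlul6', group 2 = 'n'.

(0, 6)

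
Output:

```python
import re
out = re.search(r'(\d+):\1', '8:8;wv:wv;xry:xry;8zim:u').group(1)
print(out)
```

The match spans [0:3] → '8:8'.
Captured: group 1 = '8'.

8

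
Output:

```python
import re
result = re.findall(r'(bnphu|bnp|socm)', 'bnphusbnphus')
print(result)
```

['bnphu', 'bnphu']

Branches in `(...|...)` are attempted left-to-right; the first branch that allows the whole pattern to succeed is taken.
Matches: at [0:5] match 'bnphu', group 1 = 'bnphu'; at [6:11] match 'bnphu', group 1 = 'bnphu'.
One capturing group, so `findall` returns just the captured substring from each match — 2 in all.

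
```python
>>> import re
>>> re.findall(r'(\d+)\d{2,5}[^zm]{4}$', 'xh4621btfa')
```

Because there's exactly one group, `findall` drops the full match and keeps group 1 from the one hit.

['46']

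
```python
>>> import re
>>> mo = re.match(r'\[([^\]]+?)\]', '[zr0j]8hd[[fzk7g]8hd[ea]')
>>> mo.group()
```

'[zr0j]'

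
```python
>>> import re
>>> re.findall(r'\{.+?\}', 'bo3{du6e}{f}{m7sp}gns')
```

['{du6e}', '{f}', '{m7sp}']

A non-greedy quantifier consumes as few characters as it can — just enough that the remainder of the pattern still matches from where it stops; whatever follows it matches normally.
Walking the string: at [3:9] → '{du6e}'; at [9:12] → '{f}'; at [12:18] → '{m7sp}'.
`findall` yields the raw match text (3 of them) because the pattern has no groups.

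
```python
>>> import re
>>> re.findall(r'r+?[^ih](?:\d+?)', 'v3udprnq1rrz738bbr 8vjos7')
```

With the lazy modifier that quantifier settles for the fewest repetitions that let the rest of the pattern succeed (the atoms after it are unaffected and can still be greedy).
No capturing groups, so `findall` returns the 2 full match strings.

['rrz7', 'r 8']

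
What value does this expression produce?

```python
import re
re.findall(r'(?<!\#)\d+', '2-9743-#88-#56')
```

['2', '9743', '8', '6']

Because the assertion is negative and zero-width, positions next to the forbidden text are skipped.
Walking the string: at [0:1] → '2'; at [2:6] → '9743'; at [9:10] → '8'; at [13:14] → '6'.
`findall` yields the raw match text (4 of them) because the pattern has no groups.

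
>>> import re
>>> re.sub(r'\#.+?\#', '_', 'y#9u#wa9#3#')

Because the quantifier is non-greedy, it stops expanding at the earliest point where the rest of the pattern can succeed.
Matches: at [1:5] → '#9u#'; at [8:11] → '#3#'.
Each match is replaced by '_'.

'y_wa9_'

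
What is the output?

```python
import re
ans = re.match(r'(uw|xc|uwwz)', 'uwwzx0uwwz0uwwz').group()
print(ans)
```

uw

Alternation isn't longest-match — the leftmost alternative that fits at this position is chosen.
`re.match` won't scan ahead — the pattern has to work from the very first character.
The match spans [0:2] → 'uw'.
Captured: group 1 = 'uw'.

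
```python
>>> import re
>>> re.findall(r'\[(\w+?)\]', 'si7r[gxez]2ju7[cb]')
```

Because there's exactly one group, `findall` drops the full match and keeps group 1 from each hit.

['gxez', 'cb']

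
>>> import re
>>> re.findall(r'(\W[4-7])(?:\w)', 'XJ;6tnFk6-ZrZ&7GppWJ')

[';6', '&7']

This matches a non-word character, then a character in [4-7] (captured); then a word character (non-capturing group).
Matches: at [2:5] match ';6t', group 1 = ';6'; at [13:16] match '&7G', group 1 = '&7'.
Because there's exactly one group, `findall` drops the full match and keeps group 1 from each hit.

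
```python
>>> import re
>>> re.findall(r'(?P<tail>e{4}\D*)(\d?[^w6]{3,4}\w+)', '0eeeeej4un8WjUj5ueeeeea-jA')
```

Pattern: exactly 4 of the literal 'e', then zero or more of a non-digit (captured as 'tail'); then optionally a digit, then 3 to 4 of any character except [w6], then one or more of a word character (captured).
2 groups means the one result is a tuple of 2 captured strings — 1 here.

[('eeeeej', '4un8WjUj5ueeeeea')]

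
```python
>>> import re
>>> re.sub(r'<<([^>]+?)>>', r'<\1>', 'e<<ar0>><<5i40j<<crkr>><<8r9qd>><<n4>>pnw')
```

'e<ar0><5i40j<<crkr><8r9qd><n4>pnw'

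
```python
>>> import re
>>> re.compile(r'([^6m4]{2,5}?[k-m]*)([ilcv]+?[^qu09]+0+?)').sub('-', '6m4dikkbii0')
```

'6m4-'

The pattern matches 2 to 5 of any character except [6m4] (lazy), then zero or more of a character in [k-m] (captured); then one or more of one of [ilcv] (lazy), then one or more of any character except [qu09], then one or more of a literal '0' (lazy) (captured).
Matches: at [3:11] → 'dikkbii0'.
Every occurrence is swapped for '-'.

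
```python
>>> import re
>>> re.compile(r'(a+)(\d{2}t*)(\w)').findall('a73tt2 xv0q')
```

Multiple groups make `findall` return tuples — one 3-tuple for the one match.

[('a', '73tt', '2')]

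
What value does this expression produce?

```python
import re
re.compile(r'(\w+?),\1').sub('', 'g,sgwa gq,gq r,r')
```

`\1` has to match the exact text group 1 already captured.
Matches: at [7:12] → 'gq,gq'; at [13:16] → 'r,r'.
Each match is replaced by ''.

'g,sgwa  '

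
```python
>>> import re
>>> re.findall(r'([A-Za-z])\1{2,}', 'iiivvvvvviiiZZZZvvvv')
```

['i', 'v', 'i', 'Z', 'v']

A backreference is literal: `\1` must see the identical characters the first group matched.
Walking the string: at [0:3] match 'iii', group 1 = 'i'; at [3:9] match 'vvvvvv', group 1 = 'v'; at [9:12] match 'iii', group 1 = 'i'; at [12:16] match 'ZZZZ', group 1 = 'Z'; at [16:20] match 'vvvv', group 1 = 'v'.
With a single group, `findall` returns only what that group captured — 5 items.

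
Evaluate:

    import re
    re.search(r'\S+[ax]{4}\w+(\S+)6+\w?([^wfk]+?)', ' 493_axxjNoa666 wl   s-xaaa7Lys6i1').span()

The pattern matches one or more of a non-whitespace character; then exactly 4 of one of [ax], then one or more of a word character; then one or more of a non-whitespace character (captured); then one or more of a literal '6', then optionally a word character; then one or more of any character except [wfk] (lazy) (captured).
Unlike `match`, `search` isn't anchored — it looks for the pattern anywhere in the string.
The match spans [21:34] → 's-xaaa7Lys6i1'.
Captured: group 1 = 's', group 2 = '1'.

(21, 34)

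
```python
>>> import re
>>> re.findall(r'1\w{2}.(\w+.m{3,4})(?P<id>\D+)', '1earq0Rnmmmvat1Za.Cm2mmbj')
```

Pattern: a literal '1', then exactly 2 of a word character, then any character; then one or more of a word character, then any character, then 3 to 4 of the literal 'm' (captured); then one or more of a non-digit (captured as 'id').
`findall` packs the 2 group values into a tuple for every match.

[('q0Rnmmm', 'vat')]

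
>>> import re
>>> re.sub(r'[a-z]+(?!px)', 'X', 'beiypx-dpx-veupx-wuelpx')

'X-X-X-X'

A negative assertion filters positions out without eating any characters.
Every occurrence is swapped for 'X'.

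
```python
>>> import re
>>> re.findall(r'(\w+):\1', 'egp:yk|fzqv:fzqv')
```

['fzqv']

`\1` is not a pattern — it's the concrete string captured by group 1, re-applied verbatim.
With a single group, `findall` returns only what that group captured — 1 item.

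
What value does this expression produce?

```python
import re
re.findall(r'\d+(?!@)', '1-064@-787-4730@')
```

['1', '06', '787', '473']

A negative assertion filters positions out without eating any characters.
Matches: at [0:1] → '1'; at [2:4] → '06'; at [7:10] → '787'; at [11:14] → '473'.
`findall` yields the raw match text (4 of them) because the pattern has no groups.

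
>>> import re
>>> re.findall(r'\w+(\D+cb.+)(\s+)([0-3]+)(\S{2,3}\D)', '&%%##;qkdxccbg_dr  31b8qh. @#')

[('ccbg_dr ', ' ', '31', 'b8qh')]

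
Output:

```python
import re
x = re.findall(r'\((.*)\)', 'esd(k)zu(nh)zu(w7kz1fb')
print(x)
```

['k)zu(nh']

Scanning left to right: at [3:12] match '(k)zu(nh)', group 1 = 'k)zu(nh'.
With a single group, `findall` returns only what that group captured — 1 item.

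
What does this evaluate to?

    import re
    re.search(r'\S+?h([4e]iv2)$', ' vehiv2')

None

Pattern: one or more of a non-whitespace character (lazy), then a literal 'h'; then one of [4e], then the literal 'iv2' (captured); then anchored at the end.
`re.search` scans for the first position where the pattern succeeds.
Here nothing in the string fits, so the call returns None.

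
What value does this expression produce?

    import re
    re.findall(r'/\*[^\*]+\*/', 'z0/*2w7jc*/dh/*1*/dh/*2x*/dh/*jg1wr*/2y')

['/*2w7jc*/', '/*1*/', '/*2x*/', '/*jg1wr*/']

Scanning left to right: at [2:11] → '/*2w7jc*/'; at [13:18] → '/*1*/'; at [20:26] → '/*2x*/'; at [28:37] → '/*jg1wr*/'.
No capturing groups, so `findall` returns the 4 full match strings.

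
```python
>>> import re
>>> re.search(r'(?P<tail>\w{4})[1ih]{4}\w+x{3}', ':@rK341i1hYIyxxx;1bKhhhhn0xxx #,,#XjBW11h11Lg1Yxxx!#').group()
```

'rK341i1hYIyxxx'

Pattern: exactly 4 of a word character (captured as 'tail'); then exactly 4 of one of [1ih], then one or more of a word character, then exactly 3 of the literal 'x'.
`re.search` scans for the first position where the pattern succeeds.
The match spans [2:16] → 'rK341i1hYIyxxx'.
Captured: group 1 = 'rK34'.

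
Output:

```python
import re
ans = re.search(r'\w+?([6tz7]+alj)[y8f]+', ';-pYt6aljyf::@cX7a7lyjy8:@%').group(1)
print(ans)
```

t6alj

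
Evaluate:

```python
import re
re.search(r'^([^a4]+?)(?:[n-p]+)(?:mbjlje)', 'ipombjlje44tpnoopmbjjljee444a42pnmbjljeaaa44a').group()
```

The match spans [0:9] → 'ipombjlje'.

'ipombjlje'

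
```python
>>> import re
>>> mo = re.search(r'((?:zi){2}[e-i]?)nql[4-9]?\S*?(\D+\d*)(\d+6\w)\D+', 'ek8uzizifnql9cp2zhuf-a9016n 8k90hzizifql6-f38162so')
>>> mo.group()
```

'zizifnql9cp2zhuf-a9016n '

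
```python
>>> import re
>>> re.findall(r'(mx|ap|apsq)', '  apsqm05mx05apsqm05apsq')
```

['ap', 'mx', 'ap', 'ap']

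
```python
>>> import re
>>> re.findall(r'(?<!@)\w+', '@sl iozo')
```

A negative assertion filters positions out without eating any characters.
Since nothing is captured, `findall` lists the 2 matched substrings directly.

['l', 'iozo']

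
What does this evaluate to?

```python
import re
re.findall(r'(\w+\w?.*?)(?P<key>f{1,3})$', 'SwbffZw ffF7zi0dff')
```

A `+?`/`*?`/`{m,n}?` starts at its minimum and grows only as far as needed for what follows to match.
Multiple groups make `findall` return tuples — one 2-tuple for the one match.

[('SwbffZw ffF7zi0d', 'ff')]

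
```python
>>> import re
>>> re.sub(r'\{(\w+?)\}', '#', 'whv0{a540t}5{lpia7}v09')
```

Each match is replaced by '#'.

'whv0#5#v09'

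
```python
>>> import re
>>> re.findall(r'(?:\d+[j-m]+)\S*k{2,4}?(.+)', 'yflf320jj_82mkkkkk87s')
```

['87s']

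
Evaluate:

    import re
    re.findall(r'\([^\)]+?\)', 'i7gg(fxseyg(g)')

['(fxseyg(g)']

Scanning left to right: at [4:14] → '(fxseyg(g)'.
Since nothing is captured, `findall` lists the 1 matched substring directly.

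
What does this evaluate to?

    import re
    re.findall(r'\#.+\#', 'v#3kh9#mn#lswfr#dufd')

['#3kh9#mn#lswfr#']

Walking the string: at [1:16] → '#3kh9#mn#lswfr#'.
No capturing groups, so `findall` returns the 1 full match string.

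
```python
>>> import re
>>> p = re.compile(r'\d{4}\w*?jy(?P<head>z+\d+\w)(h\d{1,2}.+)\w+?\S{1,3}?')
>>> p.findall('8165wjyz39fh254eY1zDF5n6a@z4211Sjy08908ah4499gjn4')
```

Pattern: exactly 4 of a digit, then zero or more of a word character (lazy), then the literal 'jy'; then one or more of a literal 'z', then one or more of a digit, then a word character (captured as 'head'); then the literal 'h', then 1 to 2 of a digit, then one or more of any character (captured); then one or more of a word character (lazy), then 1 to 3 of a non-whitespace character (lazy).
Scanning left to right: at [0:49] match '8165wjyz39fh254eY1zDF5n6a@z4211Sjy08908ah4499gjn4', groups = ('z39f', 'h254eY1zDF5n6a@z4211Sjy08908ah4499gj').
With 2 capturing groups, `findall` returns a 2-tuple per match.

[('z39f', 'h254eY1zDF5n6a@z4211Sjy08908ah4499gj')]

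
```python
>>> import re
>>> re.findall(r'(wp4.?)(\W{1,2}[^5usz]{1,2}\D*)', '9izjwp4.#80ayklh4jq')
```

[('wp4.', '#80ayklh')]

The pattern matches the literal 'wp4', then optionally any character (captured); then 1 to 2 of a non-word character, then 1 to 2 of any character except [5usz], then zero or more of a non-digit (captured).
Walking the string: at [4:16] match 'wp4.#80ayklh', groups = ('wp4.', '#80ayklh').
Multiple groups make `findall` return tuples — one 2-tuple for the one match.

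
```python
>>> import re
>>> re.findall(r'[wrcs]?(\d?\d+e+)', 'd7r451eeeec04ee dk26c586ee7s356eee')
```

The pattern matches optionally one of [wrcs]; then optionally a digit, then one or more of a digit, then one or more of the literal 'e' (captured).
Matches: at [2:10] match 'r451eeee', group 1 = '451eeee'; at [10:15] match 'c04ee', group 1 = '04ee'; at [20:26] match 'c586ee', group 1 = '586ee'; at [27:34] match 's356eee', group 1 = '356eee'.
With a single group, `findall` returns only what that group captured — 4 items.

['451eeee', '04ee', '586ee', '356eee']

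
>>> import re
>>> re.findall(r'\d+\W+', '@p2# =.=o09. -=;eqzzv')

This matches one or more of a digit; then one or more of a non-word character.
Walking the string: at [2:8] → '2# =.='; at [9:16] → '09. -=;'.
With no groups in the pattern, `findall` gives back each whole match — 2 here.

['2# =.=', '09. -=;']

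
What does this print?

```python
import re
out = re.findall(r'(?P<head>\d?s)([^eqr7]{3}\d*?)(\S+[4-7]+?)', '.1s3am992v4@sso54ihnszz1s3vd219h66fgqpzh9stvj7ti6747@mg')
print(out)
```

The pattern matches optionally a digit, then a literal 's' (captured as 'head'); then exactly 3 of any character except [eqr7], then zero or more of a digit (lazy) (captured); then one or more of a non-whitespace character, then one or more of a character in [4-7] (lazy) (captured).
The `?` after the quantifier makes it lazy — it takes as little as possible before letting the rest of the pattern try.
Scanning left to right: at [1:52] match '1s3am992v4@sso54ihnszz1s3vd219h66fgqpzh9stvj7ti6747', groups = ('1s', '3am', '992v4@sso54ihnszz1s3vd219h66fgqpzh9stvj7ti6747').
`findall` packs the 3 group values into a tuple for every match.

[('1s', '3am', '992v4@sso54ihnszz1s3vd219h66fgqpzh9stvj7ti6747')]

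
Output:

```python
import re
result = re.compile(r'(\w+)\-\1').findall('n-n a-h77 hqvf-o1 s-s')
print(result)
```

['n', 's']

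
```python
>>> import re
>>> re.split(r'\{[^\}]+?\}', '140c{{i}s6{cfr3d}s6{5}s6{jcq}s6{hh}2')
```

['140c', 's6', 's6', 's6', 's6', '2']

Matches to split on: at [4:8] → '{{i}'; at [10:17] → '{cfr3d}'; at [19:22] → '{5}'; at [24:29] → '{jcq}'; at [31:35] → '{hh}'.
Each match becomes a cut point; 6 segments remain.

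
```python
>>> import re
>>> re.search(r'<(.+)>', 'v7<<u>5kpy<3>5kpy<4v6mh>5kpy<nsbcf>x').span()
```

(2, 35)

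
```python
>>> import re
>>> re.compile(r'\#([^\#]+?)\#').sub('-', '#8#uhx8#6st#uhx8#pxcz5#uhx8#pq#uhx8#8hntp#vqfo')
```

'-uhx8-uhx8-uhx8-uhx8-vqfo'

Matches: at [0:3] → '#8#'; at [7:12] → '#6st#'; at [16:23] → '#pxcz5#'; at [27:31] → '#pq#'; at [35:42] → '#8hntp#'.
Each match is replaced by '-'.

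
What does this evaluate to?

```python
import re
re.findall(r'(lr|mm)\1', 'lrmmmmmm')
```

After group 1 captures some text, `\1` only succeeds where that same text appears again.
`findall` collects group 1 from the one match (1 total).

['mm']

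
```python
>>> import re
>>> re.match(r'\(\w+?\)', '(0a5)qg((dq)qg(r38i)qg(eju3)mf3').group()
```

`match` is anchored at position 0; if the pattern doesn't fit there, it returns None.
The match spans [0:5] → '(0a5)'.

'(0a5)'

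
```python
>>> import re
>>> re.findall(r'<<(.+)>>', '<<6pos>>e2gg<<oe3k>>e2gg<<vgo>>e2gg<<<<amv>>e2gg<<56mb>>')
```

['6pos>>e2gg<<oe3k>>e2gg<<vgo>>e2gg<<<<amv>>e2gg<<56mb']

Because there's exactly one group, `findall` drops the full match and keeps group 1 from the one hit.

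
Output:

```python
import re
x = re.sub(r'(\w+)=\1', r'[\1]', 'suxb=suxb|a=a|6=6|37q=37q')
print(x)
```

[suxb]|[a]|[6]|[37q]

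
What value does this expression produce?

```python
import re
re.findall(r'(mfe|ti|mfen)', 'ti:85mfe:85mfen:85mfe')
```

['ti', 'mfe', 'mfe', 'mfe']

Branches in `(...|...)` are attempted left-to-right; the first branch that allows the whole pattern to succeed is taken.
Scanning left to right: at [0:2] match 'ti', group 1 = 'ti'; at [5:8] match 'mfe', group 1 = 'mfe'; at [11:14] match 'mfe', group 1 = 'mfe'; at [18:21] match 'mfe', group 1 = 'mfe'.
Because there's exactly one group, `findall` drops the full match and keeps group 1 from each hit.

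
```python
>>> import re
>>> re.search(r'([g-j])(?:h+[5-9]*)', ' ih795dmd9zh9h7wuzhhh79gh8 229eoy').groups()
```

('i',)

This matches a character in [g-j] (captured); then one or more of a literal 'h', then zero or more of a character in [5-9] (non-capturing group).
`re.search` scans for the first position where the pattern succeeds.
The match spans [1:6] → 'ih795'.
Captured: group 1 = 'i'.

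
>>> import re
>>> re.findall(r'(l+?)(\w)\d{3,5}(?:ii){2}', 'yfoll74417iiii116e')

[('l', 'l')]

A non-greedy quantifier consumes as few characters as it can — just enough that the remainder of the pattern still matches from where it stops; whatever follows it matches normally.
`findall` packs the 2 group values into a tuple for every match.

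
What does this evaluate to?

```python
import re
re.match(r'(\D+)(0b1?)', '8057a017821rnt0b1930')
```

None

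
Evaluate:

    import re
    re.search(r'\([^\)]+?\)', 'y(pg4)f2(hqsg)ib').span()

The match spans [1:6] → '(pg4)'.

(1, 6)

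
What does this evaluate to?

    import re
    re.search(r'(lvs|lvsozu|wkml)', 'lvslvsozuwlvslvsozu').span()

(0, 3)

`search` walks the string left to right and returns the first match it finds.
The match spans [0:3] → 'lvs'.
Captured: group 1 = 'lvs'.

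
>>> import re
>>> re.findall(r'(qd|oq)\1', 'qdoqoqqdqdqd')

['oq', 'qd']

`\1` is not a pattern — it's the concrete string captured by group 1, re-applied verbatim.
Scanning left to right: at [2:6] match 'oqoq', group 1 = 'oq'; at [6:10] match 'qdqd', group 1 = 'qd'.
With a single group, `findall` returns only what that group captured — 2 items.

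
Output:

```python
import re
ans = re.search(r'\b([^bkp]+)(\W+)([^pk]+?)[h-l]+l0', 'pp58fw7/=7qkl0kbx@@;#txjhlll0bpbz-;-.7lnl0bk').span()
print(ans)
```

(7, 14)

Pattern: a word boundary (`\b`, zero-width); then one or more of any character except [bkp] (captured); then one or more of a non-word character (captured); then one or more of any character except [pk] (lazy) (captured); then one or more of a character in [h-l], then the literal 'l0'.
`re.search` scans for the first position where the pattern succeeds.
The match spans [7:14] → '/=7qkl0'.
Captured: group 1 = '/', group 2 = '=', group 3 = '7q'.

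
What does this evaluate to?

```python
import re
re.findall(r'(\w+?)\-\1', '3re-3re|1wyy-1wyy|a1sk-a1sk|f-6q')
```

`\1` has to match the exact text group 1 already captured.
Scanning left to right: at [0:7] match '3re-3re', group 1 = '3re'; at [8:17] match '1wyy-1wyy', group 1 = '1wyy'; at [18:27] match 'a1sk-a1sk', group 1 = 'a1sk'.
`findall` collects group 1 from each match (3 total).

['3re', '1wyy', 'a1sk']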